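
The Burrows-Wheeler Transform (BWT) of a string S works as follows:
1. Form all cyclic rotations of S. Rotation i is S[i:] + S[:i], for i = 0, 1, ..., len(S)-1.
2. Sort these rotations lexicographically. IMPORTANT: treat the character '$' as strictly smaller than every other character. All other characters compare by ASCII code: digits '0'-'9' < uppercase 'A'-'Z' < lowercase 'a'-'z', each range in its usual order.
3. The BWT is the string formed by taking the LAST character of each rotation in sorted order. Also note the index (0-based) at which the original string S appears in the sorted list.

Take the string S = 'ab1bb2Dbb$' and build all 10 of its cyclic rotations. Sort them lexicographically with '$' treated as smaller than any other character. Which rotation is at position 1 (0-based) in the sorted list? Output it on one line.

All 10 rotations (rotation i = S[i:]+S[:i]):
  rot[0] = ab1bb2Dbb$
  rot[1] = b1bb2Dbb$a
  rot[2] = 1bb2Dbb$ab
  rot[3] = bb2Dbb$ab1
  rot[4] = b2Dbb$ab1b
  rot[5] = 2Dbb$ab1bb
  rot[6] = Dbb$ab1bb2
  rot[7] = bb$ab1bb2D
  rot[8] = b$ab1bb2Db
  rot[9] = $ab1bb2Dbb
Sorted (with $ < everything):
  sorted[0] = $ab1bb2Dbb
  sorted[1] = 1bb2Dbb$ab
  sorted[2] = 2Dbb$ab1bb
  sorted[3] = Dbb$ab1bb2
  sorted[4] = ab1bb2Dbb$
  sorted[5] = b$ab1bb2Db
  sorted[6] = b1bb2Dbb$a
  sorted[7] = b2Dbb$ab1b
  sorted[8] = bb$ab1bb2D
  sorted[9] = bb2Dbb$ab1
sorted[1] = 1bb2Dbb$ab

Answer: 1bb2Dbb$ab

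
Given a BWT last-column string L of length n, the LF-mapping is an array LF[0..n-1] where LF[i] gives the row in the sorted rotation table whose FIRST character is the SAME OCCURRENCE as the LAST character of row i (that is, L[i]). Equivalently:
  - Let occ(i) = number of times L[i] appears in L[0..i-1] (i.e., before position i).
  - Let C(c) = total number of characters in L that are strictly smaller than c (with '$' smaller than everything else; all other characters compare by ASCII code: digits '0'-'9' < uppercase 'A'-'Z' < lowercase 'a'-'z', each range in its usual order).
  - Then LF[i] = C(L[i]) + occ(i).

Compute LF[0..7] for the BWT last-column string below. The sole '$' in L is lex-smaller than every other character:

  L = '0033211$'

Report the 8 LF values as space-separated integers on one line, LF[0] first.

Char counts: '$':1, '0':2, '1':2, '2':1, '3':2
C (first-col start): C('$')=0, C('0')=1, C('1')=3, C('2')=5, C('3')=6
L[0]='0': occ=0, LF[0]=C('0')+0=1+0=1
L[1]='0': occ=1, LF[1]=C('0')+1=1+1=2
L[2]='3': occ=0, LF[2]=C('3')+0=6+0=6
L[3]='3': occ=1, LF[3]=C('3')+1=6+1=7
L[4]='2': occ=0, LF[4]=C('2')+0=5+0=5
L[5]='1': occ=0, LF[5]=C('1')+0=3+0=3
L[6]='1': occ=1, LF[6]=C('1')+1=3+1=4
L[7]='$': occ=0, LF[7]=C('$')+0=0+0=0

Answer: 1 2 6 7 5 3 4 0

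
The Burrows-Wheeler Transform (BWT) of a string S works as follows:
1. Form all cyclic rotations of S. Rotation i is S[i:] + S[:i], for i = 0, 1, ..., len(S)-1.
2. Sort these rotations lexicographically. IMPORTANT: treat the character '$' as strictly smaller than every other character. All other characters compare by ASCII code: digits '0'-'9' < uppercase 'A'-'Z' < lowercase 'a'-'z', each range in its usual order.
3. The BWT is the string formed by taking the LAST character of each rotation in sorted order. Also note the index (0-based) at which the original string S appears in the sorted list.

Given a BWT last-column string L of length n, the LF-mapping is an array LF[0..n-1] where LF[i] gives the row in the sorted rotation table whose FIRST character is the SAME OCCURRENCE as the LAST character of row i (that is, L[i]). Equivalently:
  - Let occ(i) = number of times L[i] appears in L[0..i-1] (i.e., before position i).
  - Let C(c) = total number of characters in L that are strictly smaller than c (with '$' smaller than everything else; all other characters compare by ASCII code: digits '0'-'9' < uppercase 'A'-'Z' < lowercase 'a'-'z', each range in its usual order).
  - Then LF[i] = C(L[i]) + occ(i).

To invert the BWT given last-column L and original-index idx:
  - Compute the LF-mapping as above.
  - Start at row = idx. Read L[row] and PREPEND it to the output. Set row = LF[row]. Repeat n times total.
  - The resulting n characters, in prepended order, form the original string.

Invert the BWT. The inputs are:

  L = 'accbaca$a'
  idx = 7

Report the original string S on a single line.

Answer: caacbaca$

Derivation:
LF mapping: 1 6 7 5 2 8 3 0 4
Walk LF starting at row 7, prepending L[row]:
  step 1: row=7, L[7]='$', prepend. Next row=LF[7]=0
  step 2: row=0, L[0]='a', prepend. Next row=LF[0]=1
  step 3: row=1, L[1]='c', prepend. Next row=LF[1]=6
  step 4: row=6, L[6]='a', prepend. Next row=LF[6]=3
  step 5: row=3, L[3]='b', prepend. Next row=LF[3]=5
  step 6: row=5, L[5]='c', prepend. Next row=LF[5]=8
  step 7: row=8, L[8]='a', prepend. Next row=LF[8]=4
  step 8: row=4, L[4]='a', prepend. Next row=LF[4]=2
  step 9: row=2, L[2]='c', prepend. Next row=LF[2]=7
Reversed output: caacbaca$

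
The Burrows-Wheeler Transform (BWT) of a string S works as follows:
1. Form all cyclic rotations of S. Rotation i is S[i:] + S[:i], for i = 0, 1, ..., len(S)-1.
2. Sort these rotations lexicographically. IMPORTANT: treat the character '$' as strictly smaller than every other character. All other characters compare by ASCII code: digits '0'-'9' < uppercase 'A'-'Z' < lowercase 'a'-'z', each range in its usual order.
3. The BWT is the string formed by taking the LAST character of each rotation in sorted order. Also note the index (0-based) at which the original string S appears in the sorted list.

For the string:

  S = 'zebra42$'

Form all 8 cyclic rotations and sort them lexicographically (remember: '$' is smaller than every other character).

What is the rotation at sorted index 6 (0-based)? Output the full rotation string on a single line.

All 8 rotations (rotation i = S[i:]+S[:i]):
  rot[0] = zebra42$
  rot[1] = ebra42$z
  rot[2] = bra42$ze
  rot[3] = ra42$zeb
  rot[4] = a42$zebr
  rot[5] = 42$zebra
  rot[6] = 2$zebra4
  rot[7] = $zebra42
Sorted (with $ < everything):
  sorted[0] = $zebra42
  sorted[1] = 2$zebra4
  sorted[2] = 42$zebra
  sorted[3] = a42$zebr
  sorted[4] = bra42$ze
  sorted[5] = ebra42$z
  sorted[6] = ra42$zeb
  sorted[7] = zebra42$
sorted[6] = ra42$zeb

Answer: ra42$zeb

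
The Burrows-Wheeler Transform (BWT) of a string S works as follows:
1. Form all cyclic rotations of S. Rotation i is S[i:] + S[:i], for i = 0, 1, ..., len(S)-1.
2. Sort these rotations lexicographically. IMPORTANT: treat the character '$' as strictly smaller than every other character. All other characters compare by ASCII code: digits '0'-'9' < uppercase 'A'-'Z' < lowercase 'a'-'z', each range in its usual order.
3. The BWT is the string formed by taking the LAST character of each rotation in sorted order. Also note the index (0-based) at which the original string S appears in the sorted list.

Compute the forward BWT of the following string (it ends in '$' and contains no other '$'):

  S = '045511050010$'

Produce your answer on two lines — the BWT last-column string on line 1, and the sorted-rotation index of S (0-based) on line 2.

All 13 rotations (rotation i = S[i:]+S[:i]):
  rot[0] = 045511050010$
  rot[1] = 45511050010$0
  rot[2] = 5511050010$04
  rot[3] = 511050010$045
  rot[4] = 11050010$0455
  rot[5] = 1050010$04551
  rot[6] = 050010$045511
  rot[7] = 50010$0455110
  rot[8] = 0010$04551105
  rot[9] = 010$045511050
  rot[10] = 10$0455110500
  rot[11] = 0$04551105001
  rot[12] = $045511050010
Sorted (with $ < everything):
  sorted[0] = $045511050010  (last char: '0')
  sorted[1] = 0$04551105001  (last char: '1')
  sorted[2] = 0010$04551105  (last char: '5')
  sorted[3] = 010$045511050  (last char: '0')
  sorted[4] = 045511050010$  (last char: '$')
  sorted[5] = 050010$045511  (last char: '1')
  sorted[6] = 10$0455110500  (last char: '0')
  sorted[7] = 1050010$04551  (last char: '1')
  sorted[8] = 11050010$0455  (last char: '5')
  sorted[9] = 45511050010$0  (last char: '0')
  sorted[10] = 50010$0455110  (last char: '0')
  sorted[11] = 511050010$045  (last char: '5')
  sorted[12] = 5511050010$04  (last char: '4')
Last column: 0150$10150054
Original string S is at sorted index 4

Answer: 0150$10150054
4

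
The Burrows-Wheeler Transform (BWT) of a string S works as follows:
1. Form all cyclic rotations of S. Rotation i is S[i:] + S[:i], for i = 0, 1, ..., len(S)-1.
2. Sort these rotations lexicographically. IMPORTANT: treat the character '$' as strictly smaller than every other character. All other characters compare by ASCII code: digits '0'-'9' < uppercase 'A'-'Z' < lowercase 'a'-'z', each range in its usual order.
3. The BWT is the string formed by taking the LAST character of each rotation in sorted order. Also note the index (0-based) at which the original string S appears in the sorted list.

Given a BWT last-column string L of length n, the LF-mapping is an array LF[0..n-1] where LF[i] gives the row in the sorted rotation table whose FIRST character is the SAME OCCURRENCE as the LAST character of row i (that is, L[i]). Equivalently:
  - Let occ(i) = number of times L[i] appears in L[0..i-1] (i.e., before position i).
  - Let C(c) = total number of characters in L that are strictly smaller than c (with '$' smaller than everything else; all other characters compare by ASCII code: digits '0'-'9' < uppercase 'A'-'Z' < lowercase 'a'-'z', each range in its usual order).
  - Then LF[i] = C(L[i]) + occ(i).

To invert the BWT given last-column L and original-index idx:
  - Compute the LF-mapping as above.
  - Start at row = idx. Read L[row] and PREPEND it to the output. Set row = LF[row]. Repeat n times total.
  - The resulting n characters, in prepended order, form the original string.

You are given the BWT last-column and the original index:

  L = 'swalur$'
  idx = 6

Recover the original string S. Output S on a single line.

Answer: walrus$

Derivation:
LF mapping: 4 6 1 2 5 3 0
Walk LF starting at row 6, prepending L[row]:
  step 1: row=6, L[6]='$', prepend. Next row=LF[6]=0
  step 2: row=0, L[0]='s', prepend. Next row=LF[0]=4
  step 3: row=4, L[4]='u', prepend. Next row=LF[4]=5
  step 4: row=5, L[5]='r', prepend. Next row=LF[5]=3
  step 5: row=3, L[3]='l', prepend. Next row=LF[3]=2
  step 6: row=2, L[2]='a', prepend. Next row=LF[2]=1
  step 7: row=1, L[1]='w', prepend. Next row=LF[1]=6
Reversed output: walrus$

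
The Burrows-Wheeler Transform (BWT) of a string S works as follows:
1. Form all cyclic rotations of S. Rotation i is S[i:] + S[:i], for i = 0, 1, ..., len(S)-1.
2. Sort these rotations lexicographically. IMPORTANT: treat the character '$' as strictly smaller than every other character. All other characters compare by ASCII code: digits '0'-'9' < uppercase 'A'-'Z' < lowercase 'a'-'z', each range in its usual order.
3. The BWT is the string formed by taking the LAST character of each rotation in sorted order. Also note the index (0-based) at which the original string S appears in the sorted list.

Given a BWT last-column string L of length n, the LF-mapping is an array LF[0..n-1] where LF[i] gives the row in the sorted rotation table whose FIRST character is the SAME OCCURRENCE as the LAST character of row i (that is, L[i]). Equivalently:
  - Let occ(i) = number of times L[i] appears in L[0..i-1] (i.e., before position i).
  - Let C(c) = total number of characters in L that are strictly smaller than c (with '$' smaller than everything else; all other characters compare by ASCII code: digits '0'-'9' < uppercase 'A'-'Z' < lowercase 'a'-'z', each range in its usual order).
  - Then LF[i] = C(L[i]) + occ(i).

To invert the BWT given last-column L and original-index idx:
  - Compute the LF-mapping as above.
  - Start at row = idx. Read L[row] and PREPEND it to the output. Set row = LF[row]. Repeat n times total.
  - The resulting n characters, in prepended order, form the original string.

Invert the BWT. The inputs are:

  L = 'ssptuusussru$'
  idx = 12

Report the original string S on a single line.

LF mapping: 3 4 1 8 9 10 5 11 6 7 2 12 0
Walk LF starting at row 12, prepending L[row]:
  step 1: row=12, L[12]='$', prepend. Next row=LF[12]=0
  step 2: row=0, L[0]='s', prepend. Next row=LF[0]=3
  step 3: row=3, L[3]='t', prepend. Next row=LF[3]=8
  step 4: row=8, L[8]='s', prepend. Next row=LF[8]=6
  step 5: row=6, L[6]='s', prepend. Next row=LF[6]=5
  step 6: row=5, L[5]='u', prepend. Next row=LF[5]=10
  step 7: row=10, L[10]='r', prepend. Next row=LF[10]=2
  step 8: row=2, L[2]='p', prepend. Next row=LF[2]=1
  step 9: row=1, L[1]='s', prepend. Next row=LF[1]=4
  step 10: row=4, L[4]='u', prepend. Next row=LF[4]=9
  step 11: row=9, L[9]='s', prepend. Next row=LF[9]=7
  step 12: row=7, L[7]='u', prepend. Next row=LF[7]=11
  step 13: row=11, L[11]='u', prepend. Next row=LF[11]=12
Reversed output: uususprussts$

Answer: uususprussts$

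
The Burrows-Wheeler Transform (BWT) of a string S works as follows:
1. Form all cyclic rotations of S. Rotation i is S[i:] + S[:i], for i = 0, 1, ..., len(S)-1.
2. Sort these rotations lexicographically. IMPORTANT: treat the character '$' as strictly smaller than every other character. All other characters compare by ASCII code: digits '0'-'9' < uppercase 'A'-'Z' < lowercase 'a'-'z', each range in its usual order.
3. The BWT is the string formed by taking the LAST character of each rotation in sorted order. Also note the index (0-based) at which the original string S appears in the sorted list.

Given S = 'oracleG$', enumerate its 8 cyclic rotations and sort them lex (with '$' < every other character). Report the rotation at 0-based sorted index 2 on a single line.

Answer: acleG$or

Derivation:
All 8 rotations (rotation i = S[i:]+S[:i]):
  rot[0] = oracleG$
  rot[1] = racleG$o
  rot[2] = acleG$or
  rot[3] = cleG$ora
  rot[4] = leG$orac
  rot[5] = eG$oracl
  rot[6] = G$oracle
  rot[7] = $oracleG
Sorted (with $ < everything):
  sorted[0] = $oracleG
  sorted[1] = G$oracle
  sorted[2] = acleG$or
  sorted[3] = cleG$ora
  sorted[4] = eG$oracl
  sorted[5] = leG$orac
  sorted[6] = oracleG$
  sorted[7] = racleG$o
sorted[2] = acleG$or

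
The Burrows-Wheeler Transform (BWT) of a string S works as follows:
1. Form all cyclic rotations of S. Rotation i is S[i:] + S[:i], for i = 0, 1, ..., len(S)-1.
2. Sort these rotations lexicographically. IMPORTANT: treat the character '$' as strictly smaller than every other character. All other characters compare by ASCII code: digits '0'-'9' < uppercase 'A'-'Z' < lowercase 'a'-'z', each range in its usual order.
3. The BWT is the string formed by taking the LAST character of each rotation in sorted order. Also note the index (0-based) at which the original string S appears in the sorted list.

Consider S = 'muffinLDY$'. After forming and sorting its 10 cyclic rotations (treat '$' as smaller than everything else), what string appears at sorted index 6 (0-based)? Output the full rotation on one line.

Answer: inLDY$muff

Derivation:
All 10 rotations (rotation i = S[i:]+S[:i]):
  rot[0] = muffinLDY$
  rot[1] = uffinLDY$m
  rot[2] = ffinLDY$mu
  rot[3] = finLDY$muf
  rot[4] = inLDY$muff
  rot[5] = nLDY$muffi
  rot[6] = LDY$muffin
  rot[7] = DY$muffinL
  rot[8] = Y$muffinLD
  rot[9] = $muffinLDY
Sorted (with $ < everything):
  sorted[0] = $muffinLDY
  sorted[1] = DY$muffinL
  sorted[2] = LDY$muffin
  sorted[3] = Y$muffinLD
  sorted[4] = ffinLDY$mu
  sorted[5] = finLDY$muf
  sorted[6] = inLDY$muff
  sorted[7] = muffinLDY$
  sorted[8] = nLDY$muffi
  sorted[9] = uffinLDY$m
sorted[6] = inLDY$muff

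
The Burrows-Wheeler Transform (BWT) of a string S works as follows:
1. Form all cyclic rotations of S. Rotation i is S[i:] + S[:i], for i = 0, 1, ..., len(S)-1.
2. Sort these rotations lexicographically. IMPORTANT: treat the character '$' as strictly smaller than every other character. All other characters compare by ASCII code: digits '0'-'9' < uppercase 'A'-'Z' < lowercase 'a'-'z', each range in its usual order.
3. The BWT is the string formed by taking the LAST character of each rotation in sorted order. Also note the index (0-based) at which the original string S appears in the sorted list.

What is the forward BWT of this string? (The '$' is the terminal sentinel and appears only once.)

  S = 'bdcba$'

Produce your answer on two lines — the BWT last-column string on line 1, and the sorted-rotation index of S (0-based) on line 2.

Answer: abc$db
3

Derivation:
All 6 rotations (rotation i = S[i:]+S[:i]):
  rot[0] = bdcba$
  rot[1] = dcba$b
  rot[2] = cba$bd
  rot[3] = ba$bdc
  rot[4] = a$bdcb
  rot[5] = $bdcba
Sorted (with $ < everything):
  sorted[0] = $bdcba  (last char: 'a')
  sorted[1] = a$bdcb  (last char: 'b')
  sorted[2] = ba$bdc  (last char: 'c')
  sorted[3] = bdcba$  (last char: '$')
  sorted[4] = cba$bd  (last char: 'd')
  sorted[5] = dcba$b  (last char: 'b')
Last column: abc$db
Original string S is at sorted index 3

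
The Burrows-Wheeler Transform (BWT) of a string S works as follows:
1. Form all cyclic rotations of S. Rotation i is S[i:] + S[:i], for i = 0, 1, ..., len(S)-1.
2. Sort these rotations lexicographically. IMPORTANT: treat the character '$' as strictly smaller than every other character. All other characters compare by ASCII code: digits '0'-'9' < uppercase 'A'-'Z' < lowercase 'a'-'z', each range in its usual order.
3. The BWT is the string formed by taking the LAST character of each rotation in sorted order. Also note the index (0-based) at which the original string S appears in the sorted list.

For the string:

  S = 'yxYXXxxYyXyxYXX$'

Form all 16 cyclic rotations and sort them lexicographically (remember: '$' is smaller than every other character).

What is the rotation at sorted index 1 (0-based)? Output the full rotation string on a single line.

All 16 rotations (rotation i = S[i:]+S[:i]):
  rot[0] = yxYXXxxYyXyxYXX$
  rot[1] = xYXXxxYyXyxYXX$y
  rot[2] = YXXxxYyXyxYXX$yx
  rot[3] = XXxxYyXyxYXX$yxY
  rot[4] = XxxYyXyxYXX$yxYX
  rot[5] = xxYyXyxYXX$yxYXX
  rot[6] = xYyXyxYXX$yxYXXx
  rot[7] = YyXyxYXX$yxYXXxx
  rot[8] = yXyxYXX$yxYXXxxY
  rot[9] = XyxYXX$yxYXXxxYy
  rot[10] = yxYXX$yxYXXxxYyX
  rot[11] = xYXX$yxYXXxxYyXy
  rot[12] = YXX$yxYXXxxYyXyx
  rot[13] = XX$yxYXXxxYyXyxY
  rot[14] = X$yxYXXxxYyXyxYX
  rot[15] = $yxYXXxxYyXyxYXX
Sorted (with $ < everything):
  sorted[0] = $yxYXXxxYyXyxYXX
  sorted[1] = X$yxYXXxxYyXyxYX
  sorted[2] = XX$yxYXXxxYyXyxY
  sorted[3] = XXxxYyXyxYXX$yxY
  sorted[4] = XxxYyXyxYXX$yxYX
  sorted[5] = XyxYXX$yxYXXxxYy
  sorted[6] = YXX$yxYXXxxYyXyx
  sorted[7] = YXXxxYyXyxYXX$yx
  sorted[8] = YyXyxYXX$yxYXXxx
  sorted[9] = xYXX$yxYXXxxYyXy
  sorted[10] = xYXXxxYyXyxYXX$y
  sorted[11] = xYyXyxYXX$yxYXXx
  sorted[12] = xxYyXyxYXX$yxYXX
  sorted[13] = yXyxYXX$yxYXXxxY
  sorted[14] = yxYXX$yxYXXxxYyX
  sorted[15] = yxYXXxxYyXyxYXX$
sorted[1] = X$yxYXXxxYyXyxYX

Answer: X$yxYXXxxYyXyxYX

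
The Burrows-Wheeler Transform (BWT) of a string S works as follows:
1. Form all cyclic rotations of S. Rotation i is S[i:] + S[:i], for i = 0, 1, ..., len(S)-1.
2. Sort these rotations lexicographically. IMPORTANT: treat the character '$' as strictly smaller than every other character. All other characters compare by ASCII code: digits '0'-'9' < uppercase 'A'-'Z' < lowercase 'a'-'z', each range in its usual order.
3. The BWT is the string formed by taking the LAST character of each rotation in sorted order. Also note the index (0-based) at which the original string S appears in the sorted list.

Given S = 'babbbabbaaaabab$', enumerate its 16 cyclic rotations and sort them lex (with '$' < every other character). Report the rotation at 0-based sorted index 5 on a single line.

All 16 rotations (rotation i = S[i:]+S[:i]):
  rot[0] = babbbabbaaaabab$
  rot[1] = abbbabbaaaabab$b
  rot[2] = bbbabbaaaabab$ba
  rot[3] = bbabbaaaabab$bab
  rot[4] = babbaaaabab$babb
  rot[5] = abbaaaabab$babbb
  rot[6] = bbaaaabab$babbba
  rot[7] = baaaabab$babbbab
  rot[8] = aaaabab$babbbabb
  rot[9] = aaabab$babbbabba
  rot[10] = aabab$babbbabbaa
  rot[11] = abab$babbbabbaaa
  rot[12] = bab$babbbabbaaaa
  rot[13] = ab$babbbabbaaaab
  rot[14] = b$babbbabbaaaaba
  rot[15] = $babbbabbaaaabab
Sorted (with $ < everything):
  sorted[0] = $babbbabbaaaabab
  sorted[1] = aaaabab$babbbabb
  sorted[2] = aaabab$babbbabba
  sorted[3] = aabab$babbbabbaa
  sorted[4] = ab$babbbabbaaaab
  sorted[5] = abab$babbbabbaaa
  sorted[6] = abbaaaabab$babbb
  sorted[7] = abbbabbaaaabab$b
  sorted[8] = b$babbbabbaaaaba
  sorted[9] = baaaabab$babbbab
  sorted[10] = bab$babbbabbaaaa
  sorted[11] = babbaaaabab$babb
  sorted[12] = babbbabbaaaabab$
  sorted[13] = bbaaaabab$babbba
  sorted[14] = bbabbaaaabab$bab
  sorted[15] = bbbabbaaaabab$ba
sorted[5] = abab$babbbabbaaa

Answer: abab$babbbabbaaa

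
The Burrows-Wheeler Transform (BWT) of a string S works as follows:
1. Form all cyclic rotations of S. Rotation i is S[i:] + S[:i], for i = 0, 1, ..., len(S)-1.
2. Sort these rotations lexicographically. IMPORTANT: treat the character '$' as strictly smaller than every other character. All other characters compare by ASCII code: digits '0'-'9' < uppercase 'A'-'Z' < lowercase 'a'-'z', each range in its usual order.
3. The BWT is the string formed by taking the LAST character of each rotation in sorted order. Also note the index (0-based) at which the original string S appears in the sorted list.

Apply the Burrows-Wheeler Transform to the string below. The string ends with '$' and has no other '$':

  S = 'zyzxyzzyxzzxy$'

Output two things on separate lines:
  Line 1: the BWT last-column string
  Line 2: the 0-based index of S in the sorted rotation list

All 14 rotations (rotation i = S[i:]+S[:i]):
  rot[0] = zyzxyzzyxzzxy$
  rot[1] = yzxyzzyxzzxy$z
  rot[2] = zxyzzyxzzxy$zy
  rot[3] = xyzzyxzzxy$zyz
  rot[4] = yzzyxzzxy$zyzx
  rot[5] = zzyxzzxy$zyzxy
  rot[6] = zyxzzxy$zyzxyz
  rot[7] = yxzzxy$zyzxyzz
  rot[8] = xzzxy$zyzxyzzy
  rot[9] = zzxy$zyzxyzzyx
  rot[10] = zxy$zyzxyzzyxz
  rot[11] = xy$zyzxyzzyxzz
  rot[12] = y$zyzxyzzyxzzx
  rot[13] = $zyzxyzzyxzzxy
Sorted (with $ < everything):
  sorted[0] = $zyzxyzzyxzzxy  (last char: 'y')
  sorted[1] = xy$zyzxyzzyxzz  (last char: 'z')
  sorted[2] = xyzzyxzzxy$zyz  (last char: 'z')
  sorted[3] = xzzxy$zyzxyzzy  (last char: 'y')
  sorted[4] = y$zyzxyzzyxzzx  (last char: 'x')
  sorted[5] = yxzzxy$zyzxyzz  (last char: 'z')
  sorted[6] = yzxyzzyxzzxy$z  (last char: 'z')
  sorted[7] = yzzyxzzxy$zyzx  (last char: 'x')
  sorted[8] = zxy$zyzxyzzyxz  (last char: 'z')
  sorted[9] = zxyzzyxzzxy$zy  (last char: 'y')
  sorted[10] = zyxzzxy$zyzxyz  (last char: 'z')
  sorted[11] = zyzxyzzyxzzxy$  (last char: '$')
  sorted[12] = zzxy$zyzxyzzyx  (last char: 'x')
  sorted[13] = zzyxzzxy$zyzxy  (last char: 'y')
Last column: yzzyxzzxzyz$xy
Original string S is at sorted index 11

Answer: yzzyxzzxzyz$xy
11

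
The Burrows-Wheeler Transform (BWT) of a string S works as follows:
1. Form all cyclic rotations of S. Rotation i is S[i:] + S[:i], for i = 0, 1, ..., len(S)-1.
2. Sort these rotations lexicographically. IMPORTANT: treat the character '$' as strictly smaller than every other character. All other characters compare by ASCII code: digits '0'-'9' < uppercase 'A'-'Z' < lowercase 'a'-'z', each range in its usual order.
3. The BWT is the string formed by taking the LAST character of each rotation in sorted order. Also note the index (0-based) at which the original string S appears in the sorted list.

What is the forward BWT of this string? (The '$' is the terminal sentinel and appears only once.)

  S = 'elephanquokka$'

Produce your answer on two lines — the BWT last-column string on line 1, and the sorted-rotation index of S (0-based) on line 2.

Answer: akh$lpkoeauenq
3

Derivation:
All 14 rotations (rotation i = S[i:]+S[:i]):
  rot[0] = elephanquokka$
  rot[1] = lephanquokka$e
  rot[2] = ephanquokka$el
  rot[3] = phanquokka$ele
  rot[4] = hanquokka$elep
  rot[5] = anquokka$eleph
  rot[6] = nquokka$elepha
  rot[7] = quokka$elephan
  rot[8] = uokka$elephanq
  rot[9] = okka$elephanqu
  rot[10] = kka$elephanquo
  rot[11] = ka$elephanquok
  rot[12] = a$elephanquokk
  rot[13] = $elephanquokka
Sorted (with $ < everything):
  sorted[0] = $elephanquokka  (last char: 'a')
  sorted[1] = a$elephanquokk  (last char: 'k')
  sorted[2] = anquokka$eleph  (last char: 'h')
  sorted[3] = elephanquokka$  (last char: '$')
  sorted[4] = ephanquokka$el  (last char: 'l')
  sorted[5] = hanquokka$elep  (last char: 'p')
  sorted[6] = ka$elephanquok  (last char: 'k')
  sorted[7] = kka$elephanquo  (last char: 'o')
  sorted[8] = lephanquokka$e  (last char: 'e')
  sorted[9] = nquokka$elepha  (last char: 'a')
  sorted[10] = okka$elephanqu  (last char: 'u')
  sorted[11] = phanquokka$ele  (last char: 'e')
  sorted[12] = quokka$elephan  (last char: 'n')
  sorted[13] = uokka$elephanq  (last char: 'q')
Last column: akh$lpkoeauenq
Original string S is at sorted index 3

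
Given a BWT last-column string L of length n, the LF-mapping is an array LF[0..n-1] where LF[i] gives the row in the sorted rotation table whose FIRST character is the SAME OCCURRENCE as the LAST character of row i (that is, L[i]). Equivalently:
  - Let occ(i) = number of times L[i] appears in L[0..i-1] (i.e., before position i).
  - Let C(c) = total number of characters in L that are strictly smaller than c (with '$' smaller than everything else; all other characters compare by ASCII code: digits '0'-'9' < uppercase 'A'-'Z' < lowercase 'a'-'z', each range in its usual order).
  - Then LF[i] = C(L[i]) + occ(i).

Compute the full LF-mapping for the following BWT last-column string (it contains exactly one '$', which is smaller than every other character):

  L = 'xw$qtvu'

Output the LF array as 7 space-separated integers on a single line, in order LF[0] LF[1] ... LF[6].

Char counts: '$':1, 'q':1, 't':1, 'u':1, 'v':1, 'w':1, 'x':1
C (first-col start): C('$')=0, C('q')=1, C('t')=2, C('u')=3, C('v')=4, C('w')=5, C('x')=6
L[0]='x': occ=0, LF[0]=C('x')+0=6+0=6
L[1]='w': occ=0, LF[1]=C('w')+0=5+0=5
L[2]='$': occ=0, LF[2]=C('$')+0=0+0=0
L[3]='q': occ=0, LF[3]=C('q')+0=1+0=1
L[4]='t': occ=0, LF[4]=C('t')+0=2+0=2
L[5]='v': occ=0, LF[5]=C('v')+0=4+0=4
L[6]='u': occ=0, LF[6]=C('u')+0=3+0=3

Answer: 6 5 0 1 2 4 3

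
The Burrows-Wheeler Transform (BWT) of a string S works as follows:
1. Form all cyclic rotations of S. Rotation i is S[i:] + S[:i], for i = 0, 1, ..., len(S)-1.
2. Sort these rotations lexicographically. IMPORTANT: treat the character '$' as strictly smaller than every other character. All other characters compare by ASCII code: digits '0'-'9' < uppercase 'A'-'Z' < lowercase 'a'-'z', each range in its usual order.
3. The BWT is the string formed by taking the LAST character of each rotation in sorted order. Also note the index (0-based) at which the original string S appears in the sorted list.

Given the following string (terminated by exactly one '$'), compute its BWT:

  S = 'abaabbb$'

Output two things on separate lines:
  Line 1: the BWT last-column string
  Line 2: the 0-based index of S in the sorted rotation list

All 8 rotations (rotation i = S[i:]+S[:i]):
  rot[0] = abaabbb$
  rot[1] = baabbb$a
  rot[2] = aabbb$ab
  rot[3] = abbb$aba
  rot[4] = bbb$abaa
  rot[5] = bb$abaab
  rot[6] = b$abaabb
  rot[7] = $abaabbb
Sorted (with $ < everything):
  sorted[0] = $abaabbb  (last char: 'b')
  sorted[1] = aabbb$ab  (last char: 'b')
  sorted[2] = abaabbb$  (last char: '$')
  sorted[3] = abbb$aba  (last char: 'a')
  sorted[4] = b$abaabb  (last char: 'b')
  sorted[5] = baabbb$a  (last char: 'a')
  sorted[6] = bb$abaab  (last char: 'b')
  sorted[7] = bbb$abaa  (last char: 'a')
Last column: bb$ababa
Original string S is at sorted index 2

Answer: bb$ababa
2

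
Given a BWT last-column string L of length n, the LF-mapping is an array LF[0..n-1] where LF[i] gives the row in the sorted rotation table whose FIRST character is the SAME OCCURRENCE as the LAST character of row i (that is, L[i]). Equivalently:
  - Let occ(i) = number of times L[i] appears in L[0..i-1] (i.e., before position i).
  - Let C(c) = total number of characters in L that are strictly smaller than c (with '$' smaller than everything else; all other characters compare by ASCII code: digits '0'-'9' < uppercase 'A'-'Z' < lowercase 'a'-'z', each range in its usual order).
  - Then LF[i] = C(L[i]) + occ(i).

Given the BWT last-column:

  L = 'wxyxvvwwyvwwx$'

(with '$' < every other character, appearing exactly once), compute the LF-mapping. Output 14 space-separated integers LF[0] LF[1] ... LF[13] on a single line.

Answer: 4 9 12 10 1 2 5 6 13 3 7 8 11 0

Derivation:
Char counts: '$':1, 'v':3, 'w':5, 'x':3, 'y':2
C (first-col start): C('$')=0, C('v')=1, C('w')=4, C('x')=9, C('y')=12
L[0]='w': occ=0, LF[0]=C('w')+0=4+0=4
L[1]='x': occ=0, LF[1]=C('x')+0=9+0=9
L[2]='y': occ=0, LF[2]=C('y')+0=12+0=12
L[3]='x': occ=1, LF[3]=C('x')+1=9+1=10
L[4]='v': occ=0, LF[4]=C('v')+0=1+0=1
L[5]='v': occ=1, LF[5]=C('v')+1=1+1=2
L[6]='w': occ=1, LF[6]=C('w')+1=4+1=5
L[7]='w': occ=2, LF[7]=C('w')+2=4+2=6
L[8]='y': occ=1, LF[8]=C('y')+1=12+1=13
L[9]='v': occ=2, LF[9]=C('v')+2=1+2=3
L[10]='w': occ=3, LF[10]=C('w')+3=4+3=7
L[11]='w': occ=4, LF[11]=C('w')+4=4+4=8
L[12]='x': occ=2, LF[12]=C('x')+2=9+2=11
L[13]='$': occ=0, LF[13]=C('$')+0=0+0=0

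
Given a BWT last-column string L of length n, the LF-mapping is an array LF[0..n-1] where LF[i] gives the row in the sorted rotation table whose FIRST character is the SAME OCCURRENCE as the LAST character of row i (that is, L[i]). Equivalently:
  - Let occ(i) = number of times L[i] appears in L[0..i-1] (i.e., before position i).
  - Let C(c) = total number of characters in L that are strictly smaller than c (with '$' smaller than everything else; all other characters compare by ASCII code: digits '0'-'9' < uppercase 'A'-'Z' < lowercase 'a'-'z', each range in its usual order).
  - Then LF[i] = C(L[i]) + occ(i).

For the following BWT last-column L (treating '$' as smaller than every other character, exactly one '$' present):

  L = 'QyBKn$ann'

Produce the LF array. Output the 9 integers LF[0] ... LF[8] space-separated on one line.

Char counts: '$':1, 'B':1, 'K':1, 'Q':1, 'a':1, 'n':3, 'y':1
C (first-col start): C('$')=0, C('B')=1, C('K')=2, C('Q')=3, C('a')=4, C('n')=5, C('y')=8
L[0]='Q': occ=0, LF[0]=C('Q')+0=3+0=3
L[1]='y': occ=0, LF[1]=C('y')+0=8+0=8
L[2]='B': occ=0, LF[2]=C('B')+0=1+0=1
L[3]='K': occ=0, LF[3]=C('K')+0=2+0=2
L[4]='n': occ=0, LF[4]=C('n')+0=5+0=5
L[5]='$': occ=0, LF[5]=C('$')+0=0+0=0
L[6]='a': occ=0, LF[6]=C('a')+0=4+0=4
L[7]='n': occ=1, LF[7]=C('n')+1=5+1=6
L[8]='n': occ=2, LF[8]=C('n')+2=5+2=7

Answer: 3 8 1 2 5 0 4 6 7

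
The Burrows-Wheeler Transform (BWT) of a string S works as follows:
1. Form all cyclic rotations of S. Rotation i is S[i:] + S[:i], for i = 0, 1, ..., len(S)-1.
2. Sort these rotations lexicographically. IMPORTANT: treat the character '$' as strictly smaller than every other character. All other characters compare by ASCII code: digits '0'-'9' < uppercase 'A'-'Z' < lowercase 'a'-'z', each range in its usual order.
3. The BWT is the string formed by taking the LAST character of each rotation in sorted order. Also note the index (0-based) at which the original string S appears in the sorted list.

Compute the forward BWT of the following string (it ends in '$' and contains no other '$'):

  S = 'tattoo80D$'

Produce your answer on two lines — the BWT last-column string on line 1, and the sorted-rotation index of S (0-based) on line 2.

Answer: D8o0tot$ta
7

Derivation:
All 10 rotations (rotation i = S[i:]+S[:i]):
  rot[0] = tattoo80D$
  rot[1] = attoo80D$t
  rot[2] = ttoo80D$ta
  rot[3] = too80D$tat
  rot[4] = oo80D$tatt
  rot[5] = o80D$tatto
  rot[6] = 80D$tattoo
  rot[7] = 0D$tattoo8
  rot[8] = D$tattoo80
  rot[9] = $tattoo80D
Sorted (with $ < everything):
  sorted[0] = $tattoo80D  (last char: 'D')
  sorted[1] = 0D$tattoo8  (last char: '8')
  sorted[2] = 80D$tattoo  (last char: 'o')
  sorted[3] = D$tattoo80  (last char: '0')
  sorted[4] = attoo80D$t  (last char: 't')
  sorted[5] = o80D$tatto  (last char: 'o')
  sorted[6] = oo80D$tatt  (last char: 't')
  sorted[7] = tattoo80D$  (last char: '$')
  sorted[8] = too80D$tat  (last char: 't')
  sorted[9] = ttoo80D$ta  (last char: 'a')
Last column: D8o0tot$ta
Original string S is at sorted index 7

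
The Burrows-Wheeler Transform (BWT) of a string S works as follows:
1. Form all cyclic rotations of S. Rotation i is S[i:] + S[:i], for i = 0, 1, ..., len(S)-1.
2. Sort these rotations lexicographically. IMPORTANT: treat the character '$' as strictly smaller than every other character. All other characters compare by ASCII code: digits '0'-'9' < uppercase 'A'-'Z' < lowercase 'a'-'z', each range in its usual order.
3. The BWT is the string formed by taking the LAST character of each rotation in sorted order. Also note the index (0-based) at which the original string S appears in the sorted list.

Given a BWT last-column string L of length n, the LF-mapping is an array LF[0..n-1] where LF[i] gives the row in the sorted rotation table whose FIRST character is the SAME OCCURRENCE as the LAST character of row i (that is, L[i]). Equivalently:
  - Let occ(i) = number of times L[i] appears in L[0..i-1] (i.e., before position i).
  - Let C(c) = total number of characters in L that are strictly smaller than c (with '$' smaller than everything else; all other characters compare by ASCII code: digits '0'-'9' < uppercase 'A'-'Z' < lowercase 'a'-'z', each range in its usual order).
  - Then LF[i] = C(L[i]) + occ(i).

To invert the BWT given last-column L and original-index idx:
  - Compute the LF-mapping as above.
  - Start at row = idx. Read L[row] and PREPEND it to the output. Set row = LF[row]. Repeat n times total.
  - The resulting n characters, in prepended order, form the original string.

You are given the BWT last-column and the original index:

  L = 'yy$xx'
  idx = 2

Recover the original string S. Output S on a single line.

LF mapping: 3 4 0 1 2
Walk LF starting at row 2, prepending L[row]:
  step 1: row=2, L[2]='$', prepend. Next row=LF[2]=0
  step 2: row=0, L[0]='y', prepend. Next row=LF[0]=3
  step 3: row=3, L[3]='x', prepend. Next row=LF[3]=1
  step 4: row=1, L[1]='y', prepend. Next row=LF[1]=4
  step 5: row=4, L[4]='x', prepend. Next row=LF[4]=2
Reversed output: xyxy$

Answer: xyxy$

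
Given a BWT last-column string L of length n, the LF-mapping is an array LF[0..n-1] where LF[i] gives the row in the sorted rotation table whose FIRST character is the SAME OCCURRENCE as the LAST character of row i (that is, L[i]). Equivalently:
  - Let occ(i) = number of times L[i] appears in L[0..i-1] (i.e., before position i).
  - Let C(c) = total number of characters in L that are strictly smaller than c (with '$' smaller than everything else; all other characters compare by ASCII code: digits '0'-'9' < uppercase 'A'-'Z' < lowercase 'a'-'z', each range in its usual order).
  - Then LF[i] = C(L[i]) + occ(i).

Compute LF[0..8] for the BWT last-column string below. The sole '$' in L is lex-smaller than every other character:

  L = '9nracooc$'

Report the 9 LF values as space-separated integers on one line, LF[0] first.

Answer: 1 5 8 2 3 6 7 4 0

Derivation:
Char counts: '$':1, '9':1, 'a':1, 'c':2, 'n':1, 'o':2, 'r':1
C (first-col start): C('$')=0, C('9')=1, C('a')=2, C('c')=3, C('n')=5, C('o')=6, C('r')=8
L[0]='9': occ=0, LF[0]=C('9')+0=1+0=1
L[1]='n': occ=0, LF[1]=C('n')+0=5+0=5
L[2]='r': occ=0, LF[2]=C('r')+0=8+0=8
L[3]='a': occ=0, LF[3]=C('a')+0=2+0=2
L[4]='c': occ=0, LF[4]=C('c')+0=3+0=3
L[5]='o': occ=0, LF[5]=C('o')+0=6+0=6
L[6]='o': occ=1, LF[6]=C('o')+1=6+1=7
L[7]='c': occ=1, LF[7]=C('c')+1=3+1=4
L[8]='$': occ=0, LF[8]=C('$')+0=0+0=0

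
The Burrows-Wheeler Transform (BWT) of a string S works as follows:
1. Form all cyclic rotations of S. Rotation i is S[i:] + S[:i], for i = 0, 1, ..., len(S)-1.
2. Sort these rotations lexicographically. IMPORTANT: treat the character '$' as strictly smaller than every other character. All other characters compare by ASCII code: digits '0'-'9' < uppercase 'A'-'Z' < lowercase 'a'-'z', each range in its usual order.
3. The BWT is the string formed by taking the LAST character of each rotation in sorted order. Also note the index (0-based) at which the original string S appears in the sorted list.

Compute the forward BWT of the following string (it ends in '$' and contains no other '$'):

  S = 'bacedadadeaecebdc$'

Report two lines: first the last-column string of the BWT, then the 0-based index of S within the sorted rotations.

Answer: cbdde$edeaeabadcac
5

Derivation:
All 18 rotations (rotation i = S[i:]+S[:i]):
  rot[0] = bacedadadeaecebdc$
  rot[1] = acedadadeaecebdc$b
  rot[2] = cedadadeaecebdc$ba
  rot[3] = edadadeaecebdc$bac
  rot[4] = dadadeaecebdc$bace
  rot[5] = adadeaecebdc$baced
  rot[6] = dadeaecebdc$baceda
  rot[7] = adeaecebdc$bacedad
  rot[8] = deaecebdc$bacedada
  rot[9] = eaecebdc$bacedadad
  rot[10] = aecebdc$bacedadade
  rot[11] = ecebdc$bacedadadea
  rot[12] = cebdc$bacedadadeae
  rot[13] = ebdc$bacedadadeaec
  rot[14] = bdc$bacedadadeaece
  rot[15] = dc$bacedadadeaeceb
  rot[16] = c$bacedadadeaecebd
  rot[17] = $bacedadadeaecebdc
Sorted (with $ < everything):
  sorted[0] = $bacedadadeaecebdc  (last char: 'c')
  sorted[1] = acedadadeaecebdc$b  (last char: 'b')
  sorted[2] = adadeaecebdc$baced  (last char: 'd')
  sorted[3] = adeaecebdc$bacedad  (last char: 'd')
  sorted[4] = aecebdc$bacedadade  (last char: 'e')
  sorted[5] = bacedadadeaecebdc$  (last char: '$')
  sorted[6] = bdc$bacedadadeaece  (last char: 'e')
  sorted[7] = c$bacedadadeaecebd  (last char: 'd')
  sorted[8] = cebdc$bacedadadeae  (last char: 'e')
  sorted[9] = cedadadeaecebdc$ba  (last char: 'a')
  sorted[10] = dadadeaecebdc$bace  (last char: 'e')
  sorted[11] = dadeaecebdc$baceda  (last char: 'a')
  sorted[12] = dc$bacedadadeaeceb  (last char: 'b')
  sorted[13] = deaecebdc$bacedada  (last char: 'a')
  sorted[14] = eaecebdc$bacedadad  (last char: 'd')
  sorted[15] = ebdc$bacedadadeaec  (last char: 'c')
  sorted[16] = ecebdc$bacedadadea  (last char: 'a')
  sorted[17] = edadadeaecebdc$bac  (last char: 'c')
Last column: cbdde$edeaeabadcac
Original string S is at sorted index 5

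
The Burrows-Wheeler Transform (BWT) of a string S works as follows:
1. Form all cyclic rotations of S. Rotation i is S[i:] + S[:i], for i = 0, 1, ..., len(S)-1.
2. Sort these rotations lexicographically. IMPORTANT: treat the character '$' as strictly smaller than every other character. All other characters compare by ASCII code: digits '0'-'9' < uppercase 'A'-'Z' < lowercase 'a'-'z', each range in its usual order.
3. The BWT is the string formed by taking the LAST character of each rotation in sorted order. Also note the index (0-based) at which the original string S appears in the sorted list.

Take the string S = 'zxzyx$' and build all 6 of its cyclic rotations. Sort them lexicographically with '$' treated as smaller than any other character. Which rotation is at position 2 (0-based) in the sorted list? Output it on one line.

All 6 rotations (rotation i = S[i:]+S[:i]):
  rot[0] = zxzyx$
  rot[1] = xzyx$z
  rot[2] = zyx$zx
  rot[3] = yx$zxz
  rot[4] = x$zxzy
  rot[5] = $zxzyx
Sorted (with $ < everything):
  sorted[0] = $zxzyx
  sorted[1] = x$zxzy
  sorted[2] = xzyx$z
  sorted[3] = yx$zxz
  sorted[4] = zxzyx$
  sorted[5] = zyx$zx
sorted[2] = xzyx$z

Answer: xzyx$z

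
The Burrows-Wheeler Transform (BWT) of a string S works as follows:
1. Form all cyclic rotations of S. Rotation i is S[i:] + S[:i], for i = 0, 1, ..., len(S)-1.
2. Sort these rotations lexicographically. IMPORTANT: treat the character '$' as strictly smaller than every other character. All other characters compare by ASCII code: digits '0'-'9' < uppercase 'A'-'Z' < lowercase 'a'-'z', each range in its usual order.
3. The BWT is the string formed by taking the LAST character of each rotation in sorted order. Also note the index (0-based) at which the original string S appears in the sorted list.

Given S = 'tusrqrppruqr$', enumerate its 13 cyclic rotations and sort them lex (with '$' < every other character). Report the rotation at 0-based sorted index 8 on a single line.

All 13 rotations (rotation i = S[i:]+S[:i]):
  rot[0] = tusrqrppruqr$
  rot[1] = usrqrppruqr$t
  rot[2] = srqrppruqr$tu
  rot[3] = rqrppruqr$tus
  rot[4] = qrppruqr$tusr
  rot[5] = rppruqr$tusrq
  rot[6] = ppruqr$tusrqr
  rot[7] = pruqr$tusrqrp
  rot[8] = ruqr$tusrqrpp
  rot[9] = uqr$tusrqrppr
  rot[10] = qr$tusrqrppru
  rot[11] = r$tusrqrppruq
  rot[12] = $tusrqrppruqr
Sorted (with $ < everything):
  sorted[0] = $tusrqrppruqr
  sorted[1] = ppruqr$tusrqr
  sorted[2] = pruqr$tusrqrp
  sorted[3] = qr$tusrqrppru
  sorted[4] = qrppruqr$tusr
  sorted[5] = r$tusrqrppruq
  sorted[6] = rppruqr$tusrq
  sorted[7] = rqrppruqr$tus
  sorted[8] = ruqr$tusrqrpp
  sorted[9] = srqrppruqr$tu
  sorted[10] = tusrqrppruqr$
  sorted[11] = uqr$tusrqrppr
  sorted[12] = usrqrppruqr$t
sorted[8] = ruqr$tusrqrpp

Answer: ruqr$tusrqrpp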